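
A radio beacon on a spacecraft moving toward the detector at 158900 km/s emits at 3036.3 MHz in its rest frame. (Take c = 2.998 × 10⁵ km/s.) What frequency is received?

β = v/c = 158900/299800 = 0.5300.
Relativistic Doppler for frequency: f' = f₀ · √((1 + β)/(1 − β)).
f' = 3036.3 × √(1.5300/0.4700) = 3036.3 × 1.80430 ≈ 5478.4 MHz.

5478.4 MHz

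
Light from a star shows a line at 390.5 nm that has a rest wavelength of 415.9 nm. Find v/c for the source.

λ'/λ₀ = 0.9389 < 1 (blueshift), so the source is approaching.
λ'/λ₀ = √((1 − β)/(1 + β)) for an approaching source ⇒ β = (1 − r²)/(1 + r²) with r = λ'/λ₀.
β = (1 − 0.8816)/(1 + 0.8816) ≈ 0.063.

0.063c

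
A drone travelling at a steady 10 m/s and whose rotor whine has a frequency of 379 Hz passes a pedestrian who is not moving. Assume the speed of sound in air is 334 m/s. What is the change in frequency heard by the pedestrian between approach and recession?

Approaching: f₁ = f · v/(v − v_s) = 379 × 334/324 ≈ 390.7 Hz.
Receding: f₂ = f · v/(v + v_s) = 379 × 334/344 ≈ 368.0 Hz.
Drop: f₁ − f₂ = 2f·v·v_s/(v² − v_s²) = 2 × 379 × 334 × 10/(334² − 10²) ≈ 22.7 Hz.

22.7 Hz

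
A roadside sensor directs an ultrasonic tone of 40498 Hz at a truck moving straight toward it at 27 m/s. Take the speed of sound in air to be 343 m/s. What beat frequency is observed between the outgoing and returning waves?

The truck first receives the wave as a moving observer: f₁ = f₀ · (v + u)/v = 40498 × (343 + 27)/343 ≈ 43686 Hz.
On reflection it acts as a source moving toward the stationary detector: f₂ = f₁ · v/(v − u) = 43686 × 343/316 ≈ 47419 Hz.
Beat frequency: |f₂ − f₀| = 2u·f₀/(v − u) = 2 × 27 × 40498/316 ≈ 6921 Hz.

6921 Hz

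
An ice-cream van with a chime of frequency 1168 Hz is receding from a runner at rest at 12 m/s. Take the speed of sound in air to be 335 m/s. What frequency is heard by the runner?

1128 Hz

Moving source, stationary observer: f' = f · v/(v + v_s) since the source is receding.
f' = 1168 × 335/(335 + 12) = 1168 × 335/347 ≈ 1128 Hz.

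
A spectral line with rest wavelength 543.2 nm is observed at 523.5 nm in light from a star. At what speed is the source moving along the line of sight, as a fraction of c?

0.037c

λ'/λ₀ = 0.9637 < 1 (blueshift), so the source is approaching.
λ'/λ₀ = √((1 − β)/(1 + β)) for an approaching source ⇒ β = (1 − r²)/(1 + r²) with r = λ'/λ₀.
β = (1 − 0.9288)/(1 + 0.9288) ≈ 0.037.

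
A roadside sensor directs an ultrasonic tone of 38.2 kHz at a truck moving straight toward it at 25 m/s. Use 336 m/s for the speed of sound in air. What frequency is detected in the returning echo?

The truck first receives the wave as a moving observer: f₁ = f₀ · (v + u)/v = 38.2 × (336 + 25)/336 ≈ 41.0 kHz.
On reflection it acts as a source moving toward the stationary detector: f₂ = f₁ · v/(v − u) = 41.0 × 336/311 ≈ 44.3 kHz.

44.3 kHz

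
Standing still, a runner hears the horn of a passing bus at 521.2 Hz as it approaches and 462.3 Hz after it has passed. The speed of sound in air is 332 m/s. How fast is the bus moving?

19.9 m/s

f₁/f₂ = (v + v_s)/(v − v_s), so v_s = v · (f₁ − f₂)/(f₁ + f₂).
v_s = 332 × (521.2 − 462.3)/(521.2 + 462.3) = 332 × 58.9/983.5 ≈ 19.9 m/s.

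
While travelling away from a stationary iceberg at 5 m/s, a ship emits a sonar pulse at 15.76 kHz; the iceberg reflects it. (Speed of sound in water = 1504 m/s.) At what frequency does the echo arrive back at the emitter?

The iceberg receives the sound from a moving source: f₁ = f₀ · v/(v + v_e) = 15.76 × 1504/1509 ≈ 15.71 kHz.
On the return leg the ship is a moving observer: f₂ = f₁ · (v − v_e)/v = 15.71 × 1499/1504 ≈ 15.66 kHz.
Equivalently f₂ = f₀ · (v − v_e)/(v + v_e).

15.66 kHz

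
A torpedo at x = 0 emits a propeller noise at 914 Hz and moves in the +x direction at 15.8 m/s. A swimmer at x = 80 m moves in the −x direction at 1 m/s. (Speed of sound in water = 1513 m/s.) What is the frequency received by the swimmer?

924 Hz

The observer lies on the +x side, so the source is heading toward the observer and the observer is heading toward the source.
General Doppler shift: f' = f · (v + v_o)/(v − v_s).
f' = 914 × (1513 + 1)/(1513 − 15.8) = 914 × 1514/1497.2 ≈ 924 Hz.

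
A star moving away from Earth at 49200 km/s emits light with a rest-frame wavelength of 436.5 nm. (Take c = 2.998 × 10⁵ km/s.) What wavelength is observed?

β = v/c = 49200/299800 = 0.1641.
Relativistic Doppler for wavelength: λ' = λ₀ · √((1 + β)/(1 − β)).
λ' = 436.5 × √(1.1641/0.8359) = 436.5 × 1.18011 ≈ 515.1 nm.

515.1 nm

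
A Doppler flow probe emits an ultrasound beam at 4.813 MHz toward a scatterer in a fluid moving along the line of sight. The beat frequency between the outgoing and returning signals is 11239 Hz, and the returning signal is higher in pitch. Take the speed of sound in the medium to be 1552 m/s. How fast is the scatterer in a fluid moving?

1.81 m/s

Double Doppler shift off a moving reflector: f₂ = f₀ · (v + u)/(v − u) (u > 0 toward emitter).
Returning signal is higher, so f₂ = f₀ + Δf = 4813000 + 11239 = 4824239 Hz.
Rearranging, u = v · (f₂ − f₀)/(f₂ + f₀) = 1552 × 11239/9637239 ≈ 1.81 m/s.
So the scatterer in a fluid is moving at 1.81 m/s toward the emitter.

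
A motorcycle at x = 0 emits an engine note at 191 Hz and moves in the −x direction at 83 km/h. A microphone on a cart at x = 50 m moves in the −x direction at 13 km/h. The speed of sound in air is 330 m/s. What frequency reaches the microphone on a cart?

83 km/h = 23.06 m/s; 13 km/h = 3.611 m/s.
The observer lies on the +x side, so the source is heading away from the observer and the observer is heading toward the source.
General Doppler shift: f' = f · (v + v_o)/(v + v_s).
f' = 191 × (330 + 3.611)/(330 + 23.06) = 191 × 333.61/353.06 ≈ 180 Hz.

180 Hz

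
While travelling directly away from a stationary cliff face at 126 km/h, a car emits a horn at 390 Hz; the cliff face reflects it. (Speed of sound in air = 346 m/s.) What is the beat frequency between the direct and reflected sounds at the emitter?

72 Hz

126 km/h = 35 m/s.
The cliff face receives the sound from a moving source: f₁ = f₀ · v/(v + v_e) = 390 × 346/381 ≈ 354.2 Hz.
On the return leg the car is a moving observer: f₂ = f₁ · (v − v_e)/v = 354.2 × 311/346 ≈ 318.3 Hz.
Beat against the emitted tone: |f₂ − f₀| = 2v_e·f₀/(v + v_e) = 2 × 35 × 390/381 ≈ 72 Hz.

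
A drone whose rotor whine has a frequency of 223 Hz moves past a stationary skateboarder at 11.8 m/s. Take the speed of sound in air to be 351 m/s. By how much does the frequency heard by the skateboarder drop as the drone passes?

Approaching: f₁ = f · v/(v − v_s) = 223 × 351/339.2 ≈ 230.8 Hz.
Receding: f₂ = f · v/(v + v_s) = 223 × 351/362.8 ≈ 215.7 Hz.
Drop: f₁ − f₂ = 2f·v·v_s/(v² − v_s²) = 2 × 223 × 351 × 11.8/(351² − 11.8²) ≈ 15.0 Hz.

15.0 Hz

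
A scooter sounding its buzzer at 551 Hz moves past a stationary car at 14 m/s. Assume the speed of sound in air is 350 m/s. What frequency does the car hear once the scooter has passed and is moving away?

Receding: f₂ = f · v/(v + v_s) = 551 × 350/364 ≈ 530 Hz.

530 Hz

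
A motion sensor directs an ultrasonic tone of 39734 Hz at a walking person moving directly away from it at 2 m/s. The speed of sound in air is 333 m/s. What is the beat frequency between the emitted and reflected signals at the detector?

474 Hz

The walking person first receives the wave as a moving observer: f₁ = f₀ · (v − u)/v = 39734 × (333 − 2)/333 ≈ 39495 Hz.
The reflection then acts as a moving source: f₂ = f₁ · v/(v + u) ≈ 39260 Hz.
Beat frequency: |f₂ − f₀| = 2u·f₀/(v + u) = 2 × 2 × 39734/335 ≈ 474 Hz.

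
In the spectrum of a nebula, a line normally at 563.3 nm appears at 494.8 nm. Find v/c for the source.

0.129c

λ'/λ₀ = 0.8784 < 1 (blueshift), so the source is approaching.
λ'/λ₀ = √((1 − β)/(1 + β)) for an approaching source ⇒ β = (1 − r²)/(1 + r²) with r = λ'/λ₀.
β = (1 − 0.7716)/(1 + 0.7716) ≈ 0.129.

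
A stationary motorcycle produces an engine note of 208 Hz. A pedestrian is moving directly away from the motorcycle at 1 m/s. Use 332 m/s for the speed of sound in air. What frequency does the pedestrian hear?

Moving observer, stationary source: f' = f · (v − v_o)/v.
f' = 208 × (332 − 1)/332 = 208 × 331/332 ≈ 207 Hz.

207 Hz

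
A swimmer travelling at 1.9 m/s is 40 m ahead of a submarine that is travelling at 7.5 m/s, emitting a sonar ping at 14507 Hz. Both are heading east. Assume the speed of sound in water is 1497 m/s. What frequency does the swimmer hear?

The swimmer is ahead, so the submarine is moving toward it while the swimmer is moving away from the submarine.
General Doppler shift: f' = f · (v − v_o)/(v − v_s).
f' = 14507 × (1497 − 1.9)/(1497 − 7.5) = 14507 × 1495.1/1489.5 ≈ 14562 Hz.

14562 Hz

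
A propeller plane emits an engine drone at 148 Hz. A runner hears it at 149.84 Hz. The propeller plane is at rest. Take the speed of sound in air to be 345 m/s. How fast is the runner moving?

4.3 m/s

f' > f, so the runner is approaching.
f' = f · (v + v_o)/v ⇒ v_o = v · |f'/f − 1|.
v_o = 345 × |149.84/148 − 1| = 345 × 0.01243 ≈ 4.3 m/s.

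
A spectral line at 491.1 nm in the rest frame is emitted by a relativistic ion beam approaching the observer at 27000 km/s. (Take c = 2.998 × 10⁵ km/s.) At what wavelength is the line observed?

448.7 nm

β = v/c = 27000/299800 = 0.0901.
Relativistic Doppler for wavelength: λ' = λ₀ · √((1 − β)/(1 + β)).
λ' = 491.1 × √(0.9099/1.0901) = 491.1 × 0.91365 ≈ 448.7 nm.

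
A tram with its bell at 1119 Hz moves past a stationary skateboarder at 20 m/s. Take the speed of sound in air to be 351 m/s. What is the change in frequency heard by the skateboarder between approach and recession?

128 Hz

Approaching: f₁ = f · v/(v − v_s) = 1119 × 351/331 ≈ 1187 Hz.
Receding: f₂ = f · v/(v + v_s) = 1119 × 351/371 ≈ 1059 Hz.
Drop: f₁ − f₂ = 2f·v·v_s/(v² − v_s²) = 2 × 1119 × 351 × 20/(351² − 20²) ≈ 128 Hz.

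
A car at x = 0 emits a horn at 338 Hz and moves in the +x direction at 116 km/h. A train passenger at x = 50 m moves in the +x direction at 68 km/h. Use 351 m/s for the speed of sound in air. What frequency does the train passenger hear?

352 Hz

116 km/h = 32.22 m/s; 68 km/h = 18.89 m/s.
The observer lies on the +x side, so the source is heading toward the observer and the observer is heading away from the source.
Both move, so f' = f · (v − v_o)/(v − v_s).
f' = 338 × (351 − 18.89)/(351 − 32.22) = 338 × 332.11/318.78 ≈ 352 Hz.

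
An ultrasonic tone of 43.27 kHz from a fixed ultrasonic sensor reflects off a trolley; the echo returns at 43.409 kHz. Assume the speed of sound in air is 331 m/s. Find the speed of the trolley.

Double Doppler shift off a moving reflector: f₂ = f₀ · (v + u)/(v − u) (u > 0 toward emitter).
Rearranging, u = v · (f₂ − f₀)/(f₂ + f₀) = 331 × 0.139/86.679 ≈ 0.53 m/s.
So the trolley is moving at 0.53 m/s toward the emitter.

0.53 m/s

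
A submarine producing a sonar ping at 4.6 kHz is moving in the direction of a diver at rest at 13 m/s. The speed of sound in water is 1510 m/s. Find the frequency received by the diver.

4.64 kHz

Only the source moves, toward the listener, so f' = f · v/(v − v_s).
f' = 4.6 × 1510/(1510 − 13) = 4.6 × 1510/1497 ≈ 4.64 kHz.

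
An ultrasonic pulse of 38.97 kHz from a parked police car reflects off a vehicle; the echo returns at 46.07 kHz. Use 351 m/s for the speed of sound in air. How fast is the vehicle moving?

Double Doppler shift off a moving reflector: f₂ = f₀ · (v + u)/(v − u) (u > 0 toward emitter).
Rearranging, u = v · (f₂ − f₀)/(f₂ + f₀) = 351 × 7.10/85.04 ≈ 29 m/s.
So the vehicle is moving at 29 m/s toward the emitter.

29 m/s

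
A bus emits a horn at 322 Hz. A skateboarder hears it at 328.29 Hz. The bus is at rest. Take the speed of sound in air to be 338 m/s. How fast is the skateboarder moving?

f' > f, so the skateboarder is approaching.
f' = f · (v + v_o)/v ⇒ v_o = v · |f'/f − 1|.
v_o = 338 × |328.29/322 − 1| = 338 × 0.01953 ≈ 6.6 m/s.

6.6 m/s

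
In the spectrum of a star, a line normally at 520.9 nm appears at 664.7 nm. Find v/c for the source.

0.239

λ'/λ₀ = 1.2761 > 1 (redshift), so the source is receding.
λ'/λ₀ = √((1 + β)/(1 − β)) for a receding source ⇒ β = (r² − 1)/(r² + 1) with r = λ'/λ₀.
β = (1.6283 − 1)/(1.6283 + 1) ≈ 0.239.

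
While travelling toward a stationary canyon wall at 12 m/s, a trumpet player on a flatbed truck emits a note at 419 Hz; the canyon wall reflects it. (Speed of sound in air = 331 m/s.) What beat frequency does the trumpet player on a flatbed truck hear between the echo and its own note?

31.5 Hz

The canyon wall receives the sound from a moving source: f₁ = f₀ · v/(v − v_e) = 419 × 331/319 ≈ 434.8 Hz.
On the return leg the trumpet player on a flatbed truck is a moving observer: f₂ = f₁ · (v + v_e)/v = 434.8 × 343/331 ≈ 450.5 Hz.
Beat against the emitted tone: |f₂ − f₀| = 2v_e·f₀/(v − v_e) = 2 × 12 × 419/319 ≈ 31.5 Hz.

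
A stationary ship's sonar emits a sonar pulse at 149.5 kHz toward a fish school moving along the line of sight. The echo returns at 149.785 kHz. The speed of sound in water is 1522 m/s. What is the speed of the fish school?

1.45 m/s

Double Doppler shift off a moving reflector: f₂ = f₀ · (v + u)/(v − u) (u > 0 toward emitter).
Rearranging, u = v · (f₂ − f₀)/(f₂ + f₀) = 1522 × 0.285/299.285 ≈ 1.45 m/s.
So the fish school is moving at 1.45 m/s toward the emitter.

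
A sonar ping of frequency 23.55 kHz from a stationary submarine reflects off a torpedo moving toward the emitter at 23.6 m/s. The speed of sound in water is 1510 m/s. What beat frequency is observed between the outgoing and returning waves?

The torpedo first receives the wave as a moving observer: f₁ = f₀ · (v + u)/v = 23.55 × (1510 + 23.6)/1510 ≈ 23.918 kHz.
The reflection then acts as a moving source: f₂ = f₁ · v/(v − u) ≈ 24.298 kHz.
Equivalently f₂ = f₀ · (v + u)/(v − u).
Beat frequency (with f₀ = 23550 Hz): |f₂ − f₀| = 2u·f₀/(v − u) = 2 × 23.6 × 23550/1486.4 ≈ 748 Hz.

748 Hz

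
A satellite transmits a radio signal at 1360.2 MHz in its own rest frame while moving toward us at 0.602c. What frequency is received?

2728.9 MHz

Relativistic Doppler for frequency: f' = f₀ · √((1 + β)/(1 − β)).
f' = 1360.2 × √(1.6020/0.3980) = 1360.2 × 2.00627 ≈ 2728.9 MHz.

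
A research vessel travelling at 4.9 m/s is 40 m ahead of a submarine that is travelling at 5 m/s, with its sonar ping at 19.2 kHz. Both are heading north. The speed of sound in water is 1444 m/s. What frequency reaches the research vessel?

The research vessel is ahead, so the submarine is moving toward it while the research vessel is moving away from the submarine.
Both move, so f' = f · (v − v_o)/(v − v_s).
f' = 19.2 × (1444 − 4.9)/(1444 − 5) = 19.2 × 1439.1/1439 ≈ 19.20 kHz.

19.20 kHz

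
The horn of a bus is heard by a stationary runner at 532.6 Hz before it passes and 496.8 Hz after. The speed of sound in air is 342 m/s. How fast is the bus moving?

11.9 m/s

f₁/f₂ = (v + v_s)/(v − v_s), so v_s = v · (f₁ − f₂)/(f₁ + f₂).
v_s = 342 × (532.6 − 496.8)/(532.6 + 496.8) = 342 × 35.8/1029.4 ≈ 11.9 m/s.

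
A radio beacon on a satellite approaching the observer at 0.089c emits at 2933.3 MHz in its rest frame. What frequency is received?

3207.1 MHz

Relativistic Doppler for frequency: f' = f₀ · √((1 + β)/(1 − β)).
f' = 2933.3 × √(1.0890/0.9110) = 2933.3 × 1.09334 ≈ 3207.1 MHz.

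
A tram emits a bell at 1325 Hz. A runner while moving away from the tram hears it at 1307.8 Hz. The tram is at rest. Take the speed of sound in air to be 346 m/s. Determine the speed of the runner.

4.5 m/s

f' = f · (v − v_o)/v ⇒ v_o = v · |f'/f − 1|.
v_o = 346 × |1307.8/1325 − 1| = 346 × 0.01298 ≈ 4.5 m/s.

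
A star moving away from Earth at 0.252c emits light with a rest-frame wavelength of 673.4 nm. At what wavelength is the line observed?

Relativistic Doppler for wavelength: λ' = λ₀ · √((1 + β)/(1 − β)).
λ' = 673.4 × √(1.2520/0.7480) = 673.4 × 1.29375 ≈ 871.2 nm.

871.2 nm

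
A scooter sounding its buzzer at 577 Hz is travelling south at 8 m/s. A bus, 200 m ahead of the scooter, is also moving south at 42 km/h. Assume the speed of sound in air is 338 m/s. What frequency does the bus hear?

571 Hz

42 km/h = 11.67 m/s.
The bus is ahead, so the scooter is moving toward it while the bus is moving away from the scooter.
Both move, so f' = f · (v − v_o)/(v − v_s).
f' = 577 × (338 − 11.67)/(338 − 8) = 577 × 326.33/330 ≈ 571 Hz.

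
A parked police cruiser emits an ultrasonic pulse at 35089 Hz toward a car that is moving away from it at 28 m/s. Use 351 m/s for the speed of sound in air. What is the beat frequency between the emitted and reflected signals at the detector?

The car first receives the wave as a moving observer: f₁ = f₀ · (v − u)/v = 35089 × (351 − 28)/351 ≈ 32290 Hz.
The reflection then acts as a moving source: f₂ = f₁ · v/(v + u) ≈ 29904 Hz.
Equivalently f₂ = f₀ · (v − u)/(v + u).
Beat frequency: |f₂ − f₀| = 2u·f₀/(v + u) = 2 × 28 × 35089/379 ≈ 5185 Hz.

5185 Hz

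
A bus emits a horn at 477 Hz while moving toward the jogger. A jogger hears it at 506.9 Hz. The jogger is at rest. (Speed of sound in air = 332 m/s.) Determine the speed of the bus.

19.6 m/s

f' = f · v/(v − v_s) ⇒ v_s = v · |1 − f/f'|.
v_s = 332 × |1 − 477/506.9| = 332 × 0.05899 ≈ 19.6 m/s.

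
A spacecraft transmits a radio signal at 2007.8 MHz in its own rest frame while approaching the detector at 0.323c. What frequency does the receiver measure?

2806.8 MHz

Relativistic Doppler for frequency: f' = f₀ · √((1 + β)/(1 − β)).
f' = 2007.8 × √(1.3230/0.6770) = 2007.8 × 1.39793 ≈ 2806.8 MHz.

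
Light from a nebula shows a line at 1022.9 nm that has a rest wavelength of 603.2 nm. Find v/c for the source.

0.484c

λ'/λ₀ = 1.6958 > 1 (redshift), so the source is receding.
λ'/λ₀ = √((1 + β)/(1 − β)) for a receding source ⇒ β = (r² − 1)/(r² + 1) with r = λ'/λ₀.
β = (2.8757 − 1)/(2.8757 + 1) ≈ 0.484.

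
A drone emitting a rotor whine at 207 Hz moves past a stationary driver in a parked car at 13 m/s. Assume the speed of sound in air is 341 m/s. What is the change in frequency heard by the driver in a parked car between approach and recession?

15.8 Hz

Approaching: f₁ = f · v/(v − v_s) = 207 × 341/328 ≈ 215.2 Hz.
Receding: f₂ = f · v/(v + v_s) = 207 × 341/354 ≈ 199.4 Hz.
Drop: f₁ − f₂ = 2f·v·v_s/(v² − v_s²) = 2 × 207 × 341 × 13/(341² − 13²) ≈ 15.8 Hz.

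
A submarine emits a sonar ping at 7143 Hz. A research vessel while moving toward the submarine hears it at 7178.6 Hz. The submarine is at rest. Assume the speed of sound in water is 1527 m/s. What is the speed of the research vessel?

f' = f · (v + v_o)/v ⇒ v_o = v · |f'/f − 1|.
v_o = 1527 × |7178.6/7143 − 1| = 1527 × 0.004984 ≈ 7.6 m/s.

7.6 m/s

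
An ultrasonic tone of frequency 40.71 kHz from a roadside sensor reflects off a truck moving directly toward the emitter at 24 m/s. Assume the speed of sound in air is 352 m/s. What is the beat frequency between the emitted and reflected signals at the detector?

At the truck (a moving observer), f₁ = f₀ · (v + u)/v = 40.71 × 376/352 ≈ 43.49 kHz.
On reflection it acts as a source moving toward the stationary detector: f₂ = f₁ · v/(v − u) = 43.49 × 352/328 ≈ 46.67 kHz.
Beat frequency (with f₀ = 40710 Hz): |f₂ − f₀| = 2u·f₀/(v − u) = 2 × 24 × 40710/328 ≈ 5958 Hz.

5958 Hz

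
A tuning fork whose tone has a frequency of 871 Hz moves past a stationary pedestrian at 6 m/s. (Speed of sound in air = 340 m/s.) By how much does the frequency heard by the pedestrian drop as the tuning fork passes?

30.8 Hz

Approaching: f₁ = f · v/(v − v_s) = 871 × 340/334 ≈ 886.6 Hz.
Receding: f₂ = f · v/(v + v_s) = 871 × 340/346 ≈ 855.9 Hz.
Drop: f₁ − f₂ = 2f·v·v_s/(v² − v_s²) = 2 × 871 × 340 × 6/(340² − 6²) ≈ 30.8 Hz.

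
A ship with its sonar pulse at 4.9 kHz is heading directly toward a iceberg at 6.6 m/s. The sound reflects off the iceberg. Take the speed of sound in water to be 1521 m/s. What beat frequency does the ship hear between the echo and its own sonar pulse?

The iceberg receives the sound from a moving source: f₁ = f₀ · v/(v − v_e) = 4.9 × 1521/1514.4 ≈ 4.9214 kHz.
On the return leg the ship is a moving observer: f₂ = f₁ · (v + v_e)/v = 4.9214 × 1527.6/1521 ≈ 4.9427 kHz.
Equivalently f₂ = f₀ · (v + v_e)/(v − v_e).
Beat against the emitted tone (with f₀ = 4900 Hz): |f₂ − f₀| = 2v_e·f₀/(v − v_e) = 2 × 6.6 × 4900/1514.4 ≈ 42.7 Hz.

42.7 Hz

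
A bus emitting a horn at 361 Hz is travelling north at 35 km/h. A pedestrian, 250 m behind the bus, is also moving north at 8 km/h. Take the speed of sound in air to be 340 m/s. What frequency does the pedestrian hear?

353 Hz

35 km/h = 9.722 m/s; 8 km/h = 2.222 m/s.
The pedestrian is behind, so the bus is moving away from it while the pedestrian is moving toward the bus.
With source receding and observer approaching, f' = f · (v + v_o)/(v + v_s).
f' = 361 × (340 + 2.222)/(340 + 9.722) = 361 × 342.22/349.72 ≈ 353 Hz.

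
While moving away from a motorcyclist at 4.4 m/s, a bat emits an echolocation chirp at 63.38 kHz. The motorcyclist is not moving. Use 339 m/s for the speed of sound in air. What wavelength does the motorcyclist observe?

5.42 mm

With the source moving away from a stationary observer, f' = f · v/(v + v_s).
f' = 63.38 × 339/(339 + 4.4) ≈ 62.6 kHz.
λ' = v/f' = 339/62567.9 ≈ 5.42 mm.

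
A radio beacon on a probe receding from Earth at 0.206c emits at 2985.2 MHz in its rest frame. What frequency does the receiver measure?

2422.2 MHz

Relativistic Doppler for frequency: f' = f₀ · √((1 − β)/(1 + β)).
f' = 2985.2 × √(0.7940/1.2060) = 2985.2 × 0.81140 ≈ 2422.2 MHz.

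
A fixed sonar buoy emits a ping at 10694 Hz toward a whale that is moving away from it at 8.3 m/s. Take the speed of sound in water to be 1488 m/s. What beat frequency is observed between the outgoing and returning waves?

119 Hz

At the whale (a moving observer), f₁ = f₀ · (v − u)/v = 10694 × 1479.7/1488 ≈ 10634.3 Hz.
On reflection it acts as a source moving away from the stationary detector: f₂ = f₁ · v/(v + u) = 10634.3 × 1488/1496.3 ≈ 10575.4 Hz.
Beat frequency: |f₂ − f₀| = 2u·f₀/(v + u) = 2 × 8.3 × 10694/1496.3 ≈ 119 Hz.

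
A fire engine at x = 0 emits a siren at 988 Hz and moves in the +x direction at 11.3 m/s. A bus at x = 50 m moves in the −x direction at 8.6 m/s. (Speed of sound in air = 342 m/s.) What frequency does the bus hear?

1047 Hz

The observer lies on the +x side, so the source is heading toward the observer and the observer is heading toward the source.
Both move, so f' = f · (v + v_o)/(v − v_s).
f' = 988 × (342 + 8.6)/(342 − 11.3) = 988 × 350.6/330.7 ≈ 1047 Hz.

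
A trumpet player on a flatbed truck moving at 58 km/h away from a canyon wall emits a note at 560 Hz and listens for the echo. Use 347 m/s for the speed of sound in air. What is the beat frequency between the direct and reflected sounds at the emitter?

49.7 Hz

58 km/h = 16.11 m/s.
The canyon wall receives the sound from a moving source: f₁ = f₀ · v/(v + v_e) = 560 × 347/363.11 ≈ 535.2 Hz.
On the return leg the trumpet player on a flatbed truck is a moving observer: f₂ = f₁ · (v − v_e)/v = 535.2 × 330.89/347 ≈ 510.3 Hz.
Equivalently f₂ = f₀ · (v − v_e)/(v + v_e).
Beat against the emitted tone: |f₂ − f₀| = 2v_e·f₀/(v + v_e) = 2 × 16.11 × 560/363.11 ≈ 49.7 Hz.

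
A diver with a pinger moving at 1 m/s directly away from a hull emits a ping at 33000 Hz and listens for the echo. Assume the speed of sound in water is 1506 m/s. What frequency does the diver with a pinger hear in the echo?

32956 Hz

The hull receives the sound from a moving source: f₁ = f₀ · v/(v + v_e) = 33000 × 1506/1507 ≈ 32978 Hz.
On the return leg the diver with a pinger is a moving observer: f₂ = f₁ · (v − v_e)/v = 32978 × 1505/1506 ≈ 32956 Hz.
Equivalently f₂ = f₀ · (v − v_e)/(v + v_e).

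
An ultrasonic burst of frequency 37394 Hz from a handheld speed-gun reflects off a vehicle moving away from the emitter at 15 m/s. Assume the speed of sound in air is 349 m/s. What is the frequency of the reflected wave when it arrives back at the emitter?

The vehicle first receives the wave as a moving observer: f₁ = f₀ · (v − u)/v = 37394 × (349 − 15)/349 ≈ 35787 Hz.
On reflection it acts as a source moving away from the stationary detector: f₂ = f₁ · v/(v + u) = 35787 × 349/364 ≈ 34312 Hz.
Equivalently f₂ = f₀ · (v − u)/(v + u).

34312 Hz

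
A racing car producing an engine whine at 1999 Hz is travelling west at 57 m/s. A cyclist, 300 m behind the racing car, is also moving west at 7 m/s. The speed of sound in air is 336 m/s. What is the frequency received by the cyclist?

The cyclist is behind, so the racing car is moving away from it while the cyclist is moving toward the racing car.
Both move, so f' = f · (v + v_o)/(v + v_s).
f' = 1999 × (336 + 7)/(336 + 57) = 1999 × 343/393 ≈ 1745 Hz.

1745 Hz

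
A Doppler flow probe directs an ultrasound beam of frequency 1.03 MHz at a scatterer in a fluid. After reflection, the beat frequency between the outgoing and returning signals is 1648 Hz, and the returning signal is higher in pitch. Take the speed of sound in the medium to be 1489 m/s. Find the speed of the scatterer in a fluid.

Double Doppler shift off a moving reflector: f₂ = f₀ · (v + u)/(v − u) (u > 0 toward emitter).
Returning signal is higher, so f₂ = f₀ + Δf = 1030000 + 1648 = 1031648 Hz.
Rearranging, u = v · (f₂ − f₀)/(f₂ + f₀) = 1489 × 1648/2061648 ≈ 1.19 m/s.
So the scatterer in a fluid is moving at 1.19 m/s toward the emitter.

1.19 m/s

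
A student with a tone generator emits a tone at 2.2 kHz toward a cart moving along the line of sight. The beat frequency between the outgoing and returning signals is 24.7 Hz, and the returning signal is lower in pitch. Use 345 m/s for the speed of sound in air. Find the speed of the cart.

1.95 m/s

Double Doppler shift off a moving reflector: f₂ = f₀ · (v + u)/(v − u) (u > 0 toward emitter).
Returning signal is lower, so f₂ = f₀ − Δf = 2200 − 24.7 = 2175.3 Hz.
Rearranging, u = v · (f₂ − f₀)/(f₂ + f₀) = 345 × -24.7/4375.3 ≈ -1.95 m/s.
So the cart is moving at 1.95 m/s away from the emitter.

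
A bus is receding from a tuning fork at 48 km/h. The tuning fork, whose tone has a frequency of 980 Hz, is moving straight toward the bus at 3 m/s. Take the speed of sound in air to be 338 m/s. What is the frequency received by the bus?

48 km/h = 13.33 m/s.
General Doppler shift: f' = f · (v − v_o)/(v − v_s).
f' = 980 × (338 − 13.33)/(338 − 3) = 980 × 324.67/335 ≈ 950 Hz.

950 Hz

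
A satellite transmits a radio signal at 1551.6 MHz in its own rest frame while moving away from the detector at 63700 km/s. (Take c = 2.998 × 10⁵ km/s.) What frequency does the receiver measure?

1250.5 MHz

β = v/c = 63700/299800 = 0.2125.
Relativistic Doppler for frequency: f' = f₀ · √((1 − β)/(1 + β)).
f' = 1551.6 × √(0.7875/1.2125) = 1551.6 × 0.80593 ≈ 1250.5 MHz.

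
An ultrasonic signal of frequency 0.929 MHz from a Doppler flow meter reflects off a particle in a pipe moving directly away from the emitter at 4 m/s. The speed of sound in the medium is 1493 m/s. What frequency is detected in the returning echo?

0.9240 MHz

At the particle in a pipe (a moving observer), f₁ = f₀ · (v − u)/v = 0.929 × 1489/1493 ≈ 0.9265 MHz.
The reflection then acts as a moving source: f₂ = f₁ · v/(v + u) ≈ 0.9240 MHz.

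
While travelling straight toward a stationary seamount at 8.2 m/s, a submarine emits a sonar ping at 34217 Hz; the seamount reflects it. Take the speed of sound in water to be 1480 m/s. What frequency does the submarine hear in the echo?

34598 Hz

The seamount receives the sound from a moving source: f₁ = f₀ · v/(v − v_e) = 34217 × 1480/1471.8 ≈ 34408 Hz.
On the return leg the submarine is a moving observer: f₂ = f₁ · (v + v_e)/v = 34408 × 1488.2/1480 ≈ 34598 Hz.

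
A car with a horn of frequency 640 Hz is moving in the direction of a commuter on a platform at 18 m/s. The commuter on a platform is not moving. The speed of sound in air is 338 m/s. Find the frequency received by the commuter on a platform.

Moving source, stationary observer: f' = f · v/(v − v_s) since the source is approaching.
f' = 640 × 338/(338 − 18) = 640 × 338/320 ≈ 676 Hz.

676 Hz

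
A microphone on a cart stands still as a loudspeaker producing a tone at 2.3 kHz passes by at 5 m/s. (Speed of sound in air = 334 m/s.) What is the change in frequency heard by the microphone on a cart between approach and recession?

0.0689 kHz

Approaching: f₁ = f · v/(v − v_s) = 2.3 × 334/329 ≈ 2.3350 kHz.
Receding: f₂ = f · v/(v + v_s) = 2.3 × 334/339 ≈ 2.2661 kHz.
Drop: f₁ − f₂ = 2f·v·v_s/(v² − v_s²) = 2 × 2.3 × 334 × 5/(334² − 5²) ≈ 0.0689 kHz.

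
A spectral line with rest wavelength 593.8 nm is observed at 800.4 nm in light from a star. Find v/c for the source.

λ'/λ₀ = 1.3479 > 1 (redshift), so the source is receding.
λ'/λ₀ = √((1 + β)/(1 − β)) for a receding source ⇒ β = (r² − 1)/(r² + 1) with r = λ'/λ₀.
β = (1.8169 − 1)/(1.8169 + 1) ≈ 0.290.

0.290c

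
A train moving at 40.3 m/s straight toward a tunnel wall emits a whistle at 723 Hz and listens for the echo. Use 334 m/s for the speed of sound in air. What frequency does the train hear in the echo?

921 Hz

The tunnel wall receives the sound from a moving source: f₁ = f₀ · v/(v − v_e) = 723 × 334/293.7 ≈ 822 Hz.
On the return leg the train is a moving observer: f₂ = f₁ · (v + v_e)/v = 822 × 374.3/334 ≈ 921 Hz.
Equivalently f₂ = f₀ · (v + v_e)/(v − v_e).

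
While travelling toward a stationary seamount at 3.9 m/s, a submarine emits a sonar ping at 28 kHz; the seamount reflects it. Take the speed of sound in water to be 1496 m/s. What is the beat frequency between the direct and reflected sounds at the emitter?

146 Hz

The seamount receives the sound from a moving source: f₁ = f₀ · v/(v − v_e) = 28 × 1496/1492.1 ≈ 28.0732 kHz.
On the return leg the submarine is a moving observer: f₂ = f₁ · (v + v_e)/v = 28.0732 × 1499.9/1496 ≈ 28.1464 kHz.
Equivalently f₂ = f₀ · (v + v_e)/(v − v_e).
Beat against the emitted tone (with f₀ = 28000 Hz): |f₂ − f₀| = 2v_e·f₀/(v − v_e) = 2 × 3.9 × 28000/1492.1 ≈ 146 Hz.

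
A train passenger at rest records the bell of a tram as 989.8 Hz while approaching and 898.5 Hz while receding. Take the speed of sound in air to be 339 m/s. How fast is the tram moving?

f₁/f₂ = (v + v_s)/(v − v_s), so v_s = v · (f₁ − f₂)/(f₁ + f₂).
v_s = 339 × (989.8 − 898.5)/(989.8 + 898.5) = 339 × 91.3/1888.3 ≈ 16.4 m/s.

16.4 m/s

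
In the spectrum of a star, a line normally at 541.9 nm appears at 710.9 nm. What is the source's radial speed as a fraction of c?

λ'/λ₀ = 1.3119 > 1 (redshift), so the source is receding.
λ'/λ₀ = √((1 + β)/(1 − β)) for a receding source ⇒ β = (r² − 1)/(r² + 1) with r = λ'/λ₀.
β = (1.7210 − 1)/(1.7210 + 1) ≈ 0.265.

0.265c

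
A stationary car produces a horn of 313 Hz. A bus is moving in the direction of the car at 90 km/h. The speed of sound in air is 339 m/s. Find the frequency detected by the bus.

90 km/h = 25 m/s.
Moving observer, stationary source: f' = f · (v + v_o)/v.
f' = 313 × (339 + 25)/339 = 313 × 364/339 ≈ 336 Hz.

336 Hz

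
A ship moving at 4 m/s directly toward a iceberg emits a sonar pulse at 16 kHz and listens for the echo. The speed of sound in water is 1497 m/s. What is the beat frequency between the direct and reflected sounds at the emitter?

The iceberg receives the sound from a moving source: f₁ = f₀ · v/(v − v_e) = 16 × 1497/1493 ≈ 16.0429 kHz.
On the return leg the ship is a moving observer: f₂ = f₁ · (v + v_e)/v = 16.0429 × 1501/1497 ≈ 16.0857 kHz.
Beat against the emitted tone (with f₀ = 16000 Hz): |f₂ − f₀| = 2v_e·f₀/(v − v_e) = 2 × 4 × 16000/1493 ≈ 86 Hz.

86 Hz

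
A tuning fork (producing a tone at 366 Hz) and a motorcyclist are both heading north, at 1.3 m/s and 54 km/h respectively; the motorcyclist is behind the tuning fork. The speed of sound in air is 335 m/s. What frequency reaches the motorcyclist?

54 km/h = 15 m/s.
The motorcyclist is behind, so the tuning fork is moving away from it while the motorcyclist is moving toward the tuning fork.
With source receding and observer approaching, f' = f · (v + v_o)/(v + v_s).
f' = 366 × (335 + 15)/(335 + 1.3) = 366 × 350/336.3 ≈ 381 Hz.

381 Hz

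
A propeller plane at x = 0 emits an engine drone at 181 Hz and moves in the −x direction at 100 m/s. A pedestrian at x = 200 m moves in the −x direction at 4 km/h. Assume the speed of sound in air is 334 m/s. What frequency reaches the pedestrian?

140 Hz

4 km/h = 1.111 m/s.
The observer lies on the +x side, so the source is heading away from the observer and the observer is heading toward the source.
General Doppler shift: f' = f · (v + v_o)/(v + v_s).
f' = 181 × (334 + 1.111)/(334 + 100) = 181 × 335.11/434 ≈ 140 Hz.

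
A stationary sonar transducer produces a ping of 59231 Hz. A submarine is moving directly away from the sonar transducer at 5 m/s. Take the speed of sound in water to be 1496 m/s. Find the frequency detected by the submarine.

Only the observer moves, away from the source, so f' = f · (v − v_o)/v.
f' = 59231 × (1496 − 5)/1496 = 59231 × 1491/1496 ≈ 59033 Hz.

59033 Hz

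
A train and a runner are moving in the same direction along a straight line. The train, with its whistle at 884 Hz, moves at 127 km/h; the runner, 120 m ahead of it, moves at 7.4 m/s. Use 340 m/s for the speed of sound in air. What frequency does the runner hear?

127 km/h = 35.28 m/s.
The runner is ahead, so the train is moving toward it while the runner is moving away from the train.
With source approaching and observer receding, f' = f · (v − v_o)/(v − v_s).
f' = 884 × (340 − 7.4)/(340 − 35.28) = 884 × 332.6/304.72 ≈ 965 Hz.

965 Hz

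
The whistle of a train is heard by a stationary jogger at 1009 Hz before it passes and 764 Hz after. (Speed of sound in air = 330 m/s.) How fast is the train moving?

46 m/s

f₁/f₂ = (v + v_s)/(v − v_s), so v_s = v · (f₁ − f₂)/(f₁ + f₂).
v_s = 330 × (1009 − 764)/(1009 + 764) = 330 × 245/1773 ≈ 46 m/s.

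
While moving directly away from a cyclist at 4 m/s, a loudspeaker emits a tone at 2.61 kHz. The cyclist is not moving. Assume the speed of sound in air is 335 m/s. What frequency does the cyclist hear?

With the source moving away from a stationary observer, f' = f · v/(v + v_s).
f' = 2.61 × 335/(335 + 4) = 2.61 × 335/339 ≈ 2.58 kHz.

2.58 kHz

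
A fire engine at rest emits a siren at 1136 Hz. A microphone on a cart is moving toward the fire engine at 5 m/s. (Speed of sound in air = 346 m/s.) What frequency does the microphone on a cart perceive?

Only the observer moves, toward the source, so f' = f · (v + v_o)/v.
f' = 1136 × (346 + 5)/346 = 1136 × 351/346 ≈ 1152 Hz.

1152 Hz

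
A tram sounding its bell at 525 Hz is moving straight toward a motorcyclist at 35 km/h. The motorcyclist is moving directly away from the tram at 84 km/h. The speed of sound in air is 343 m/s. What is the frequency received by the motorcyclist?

35 km/h = 9.722 m/s; 84 km/h = 23.33 m/s.
Both move, so f' = f · (v − v_o)/(v − v_s).
f' = 525 × (343 − 23.33)/(343 − 9.722) = 525 × 319.67/333.28 ≈ 504 Hz.

504 Hz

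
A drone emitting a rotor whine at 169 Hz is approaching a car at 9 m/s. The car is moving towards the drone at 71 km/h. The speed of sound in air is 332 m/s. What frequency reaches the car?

184 Hz

71 km/h = 19.72 m/s.
General Doppler shift: f' = f · (v + v_o)/(v − v_s).
f' = 169 × (332 + 19.72)/(332 − 9) = 169 × 351.72/323 ≈ 184 Hz.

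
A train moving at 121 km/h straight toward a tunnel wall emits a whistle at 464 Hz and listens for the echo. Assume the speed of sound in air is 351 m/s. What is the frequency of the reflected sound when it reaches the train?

562 Hz

121 km/h = 33.61 m/s.
The tunnel wall receives the sound from a moving source: f₁ = f₀ · v/(v − v_e) = 464 × 351/317.39 ≈ 513 Hz.
On the return leg the train is a moving observer: f₂ = f₁ · (v + v_e)/v = 513 × 384.61/351 ≈ 562 Hz.
Equivalently f₂ = f₀ · (v + v_e)/(v − v_e).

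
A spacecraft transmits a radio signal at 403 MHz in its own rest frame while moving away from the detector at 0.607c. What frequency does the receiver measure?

199.3 MHz

Relativistic Doppler for frequency: f' = f₀ · √((1 − β)/(1 + β)).
f' = 403 × √(0.3930/1.6070) = 403 × 0.49453 ≈ 199.3 MHz.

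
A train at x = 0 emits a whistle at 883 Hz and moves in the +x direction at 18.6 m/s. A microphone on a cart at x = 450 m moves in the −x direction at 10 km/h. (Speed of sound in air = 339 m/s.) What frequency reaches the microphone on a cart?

10 km/h = 2.778 m/s.
The observer lies on the +x side, so the source is heading toward the observer and the observer is heading toward the source.
With source approaching and observer approaching, f' = f · (v + v_o)/(v − v_s).
f' = 883 × (339 + 2.778)/(339 − 18.6) = 883 × 341.78/320.4 ≈ 942 Hz.

942 Hz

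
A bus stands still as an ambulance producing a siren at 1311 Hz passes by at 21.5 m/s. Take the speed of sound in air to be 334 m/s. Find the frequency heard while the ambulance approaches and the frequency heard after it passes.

1401 Hz approaching; 1232 Hz receding

Approaching: f₁ = f · v/(v − v_s) = 1311 × 334/312.5 ≈ 1401 Hz.
Receding: f₂ = f · v/(v + v_s) = 1311 × 334/355.5 ≈ 1232 Hz.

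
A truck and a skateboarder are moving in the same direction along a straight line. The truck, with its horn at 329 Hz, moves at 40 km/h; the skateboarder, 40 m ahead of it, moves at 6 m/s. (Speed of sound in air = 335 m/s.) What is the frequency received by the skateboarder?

334 Hz

40 km/h = 11.11 m/s.
The skateboarder is ahead, so the truck is moving toward it while the skateboarder is moving away from the truck.
Both move, so f' = f · (v − v_o)/(v − v_s).
f' = 329 × (335 − 6)/(335 − 11.11) = 329 × 329/323.89 ≈ 334 Hz.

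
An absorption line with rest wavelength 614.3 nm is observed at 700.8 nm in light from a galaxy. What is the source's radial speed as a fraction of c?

0.131

λ'/λ₀ = 1.1408 > 1 (redshift), so the source is receding.
λ'/λ₀ = √((1 + β)/(1 − β)) for a receding source ⇒ β = (r² − 1)/(r² + 1) with r = λ'/λ₀.
β = (1.3014 − 1)/(1.3014 + 1) ≈ 0.131.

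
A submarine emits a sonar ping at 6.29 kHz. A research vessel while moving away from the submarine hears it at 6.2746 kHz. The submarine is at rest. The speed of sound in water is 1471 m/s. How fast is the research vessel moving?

f' = f · (v − v_o)/v ⇒ v_o = v · |f'/f − 1|.
v_o = 1471 × |6.2746/6.29 − 1| = 1471 × 0.002448 ≈ 3.6 m/s.

3.6 m/s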